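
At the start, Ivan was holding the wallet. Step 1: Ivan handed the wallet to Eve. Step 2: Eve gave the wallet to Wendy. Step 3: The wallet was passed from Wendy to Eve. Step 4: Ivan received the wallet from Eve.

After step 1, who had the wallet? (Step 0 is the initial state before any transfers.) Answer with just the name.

Answer: Eve

Derivation:
Tracking the wallet holder through step 1:
After step 0 (start): Ivan
After step 1: Eve

At step 1, the holder is Eve.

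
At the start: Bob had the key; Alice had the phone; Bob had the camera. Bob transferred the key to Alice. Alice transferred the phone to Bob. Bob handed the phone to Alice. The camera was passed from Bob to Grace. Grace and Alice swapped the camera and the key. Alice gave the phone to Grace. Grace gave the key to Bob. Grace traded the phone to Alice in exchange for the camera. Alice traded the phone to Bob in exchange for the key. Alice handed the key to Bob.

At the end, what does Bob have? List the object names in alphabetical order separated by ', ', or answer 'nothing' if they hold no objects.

Tracking all object holders:
Start: key:Bob, phone:Alice, camera:Bob
Event 1 (give key: Bob -> Alice). State: key:Alice, phone:Alice, camera:Bob
Event 2 (give phone: Alice -> Bob). State: key:Alice, phone:Bob, camera:Bob
Event 3 (give phone: Bob -> Alice). State: key:Alice, phone:Alice, camera:Bob
Event 4 (give camera: Bob -> Grace). State: key:Alice, phone:Alice, camera:Grace
Event 5 (swap camera<->key: now camera:Alice, key:Grace). State: key:Grace, phone:Alice, camera:Alice
Event 6 (give phone: Alice -> Grace). State: key:Grace, phone:Grace, camera:Alice
Event 7 (give key: Grace -> Bob). State: key:Bob, phone:Grace, camera:Alice
Event 8 (swap phone<->camera: now phone:Alice, camera:Grace). State: key:Bob, phone:Alice, camera:Grace
Event 9 (swap phone<->key: now phone:Bob, key:Alice). State: key:Alice, phone:Bob, camera:Grace
Event 10 (give key: Alice -> Bob). State: key:Bob, phone:Bob, camera:Grace

Final state: key:Bob, phone:Bob, camera:Grace
Bob holds: key, phone.

Answer: key, phone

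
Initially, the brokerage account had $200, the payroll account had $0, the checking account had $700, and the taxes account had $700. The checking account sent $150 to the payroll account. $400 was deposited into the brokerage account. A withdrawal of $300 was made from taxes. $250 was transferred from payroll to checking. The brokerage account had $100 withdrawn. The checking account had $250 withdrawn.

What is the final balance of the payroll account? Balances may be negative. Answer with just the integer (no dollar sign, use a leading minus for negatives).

Tracking account balances step by step:
Start: brokerage=200, payroll=0, checking=700, taxes=700
Event 1 (transfer 150 checking -> payroll): checking: 700 - 150 = 550, payroll: 0 + 150 = 150. Balances: brokerage=200, payroll=150, checking=550, taxes=700
Event 2 (deposit 400 to brokerage): brokerage: 200 + 400 = 600. Balances: brokerage=600, payroll=150, checking=550, taxes=700
Event 3 (withdraw 300 from taxes): taxes: 700 - 300 = 400. Balances: brokerage=600, payroll=150, checking=550, taxes=400
Event 4 (transfer 250 payroll -> checking): payroll: 150 - 250 = -100, checking: 550 + 250 = 800. Balances: brokerage=600, payroll=-100, checking=800, taxes=400
Event 5 (withdraw 100 from brokerage): brokerage: 600 - 100 = 500. Balances: brokerage=500, payroll=-100, checking=800, taxes=400
Event 6 (withdraw 250 from checking): checking: 800 - 250 = 550. Balances: brokerage=500, payroll=-100, checking=550, taxes=400

Final balance of payroll: -100

Answer: -100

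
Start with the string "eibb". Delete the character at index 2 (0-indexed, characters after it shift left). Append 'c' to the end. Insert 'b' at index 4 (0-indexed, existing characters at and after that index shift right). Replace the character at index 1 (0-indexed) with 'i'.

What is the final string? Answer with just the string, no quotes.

Applying each edit step by step:
Start: "eibb"
Op 1 (delete idx 2 = 'b'): "eibb" -> "eib"
Op 2 (append 'c'): "eib" -> "eibc"
Op 3 (insert 'b' at idx 4): "eibc" -> "eibcb"
Op 4 (replace idx 1: 'i' -> 'i'): "eibcb" -> "eibcb"

Answer: eibcb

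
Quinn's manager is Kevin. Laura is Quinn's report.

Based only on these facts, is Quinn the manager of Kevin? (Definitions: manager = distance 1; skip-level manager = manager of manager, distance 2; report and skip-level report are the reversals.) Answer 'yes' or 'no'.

Answer: no

Derivation:
Reconstructing the manager chain from the given facts:
  Kevin -> Quinn -> Laura
(each arrow means 'manager of the next')
Positions in the chain (0 = top):
  position of Kevin: 0
  position of Quinn: 1
  position of Laura: 2

Quinn is at position 1, Kevin is at position 0; signed distance (j - i) = -1.
'manager' requires j - i = 1. Actual distance is -1, so the relation does NOT hold.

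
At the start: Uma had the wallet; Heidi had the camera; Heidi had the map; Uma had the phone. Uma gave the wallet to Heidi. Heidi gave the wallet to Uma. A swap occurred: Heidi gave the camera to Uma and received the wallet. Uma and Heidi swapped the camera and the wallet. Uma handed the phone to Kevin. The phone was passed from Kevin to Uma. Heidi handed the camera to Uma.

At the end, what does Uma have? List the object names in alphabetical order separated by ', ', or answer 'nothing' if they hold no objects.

Answer: camera, phone, wallet

Derivation:
Tracking all object holders:
Start: wallet:Uma, camera:Heidi, map:Heidi, phone:Uma
Event 1 (give wallet: Uma -> Heidi). State: wallet:Heidi, camera:Heidi, map:Heidi, phone:Uma
Event 2 (give wallet: Heidi -> Uma). State: wallet:Uma, camera:Heidi, map:Heidi, phone:Uma
Event 3 (swap camera<->wallet: now camera:Uma, wallet:Heidi). State: wallet:Heidi, camera:Uma, map:Heidi, phone:Uma
Event 4 (swap camera<->wallet: now camera:Heidi, wallet:Uma). State: wallet:Uma, camera:Heidi, map:Heidi, phone:Uma
Event 5 (give phone: Uma -> Kevin). State: wallet:Uma, camera:Heidi, map:Heidi, phone:Kevin
Event 6 (give phone: Kevin -> Uma). State: wallet:Uma, camera:Heidi, map:Heidi, phone:Uma
Event 7 (give camera: Heidi -> Uma). State: wallet:Uma, camera:Uma, map:Heidi, phone:Uma

Final state: wallet:Uma, camera:Uma, map:Heidi, phone:Uma
Uma holds: camera, phone, wallet.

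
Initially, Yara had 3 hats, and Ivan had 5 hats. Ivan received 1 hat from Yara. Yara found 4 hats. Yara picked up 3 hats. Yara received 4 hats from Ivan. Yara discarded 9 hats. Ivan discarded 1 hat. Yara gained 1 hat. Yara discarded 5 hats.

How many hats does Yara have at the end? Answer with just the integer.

Answer: 0

Derivation:
Tracking counts step by step:
Start: Yara=3, Ivan=5
Event 1 (Yara -> Ivan, 1): Yara: 3 -> 2, Ivan: 5 -> 6. State: Yara=2, Ivan=6
Event 2 (Yara +4): Yara: 2 -> 6. State: Yara=6, Ivan=6
Event 3 (Yara +3): Yara: 6 -> 9. State: Yara=9, Ivan=6
Event 4 (Ivan -> Yara, 4): Ivan: 6 -> 2, Yara: 9 -> 13. State: Yara=13, Ivan=2
Event 5 (Yara -9): Yara: 13 -> 4. State: Yara=4, Ivan=2
Event 6 (Ivan -1): Ivan: 2 -> 1. State: Yara=4, Ivan=1
Event 7 (Yara +1): Yara: 4 -> 5. State: Yara=5, Ivan=1
Event 8 (Yara -5): Yara: 5 -> 0. State: Yara=0, Ivan=1

Yara's final count: 0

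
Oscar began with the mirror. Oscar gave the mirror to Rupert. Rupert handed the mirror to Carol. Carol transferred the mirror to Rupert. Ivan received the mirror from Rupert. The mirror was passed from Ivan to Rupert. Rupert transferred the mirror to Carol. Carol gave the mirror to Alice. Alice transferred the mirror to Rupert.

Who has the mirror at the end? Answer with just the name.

Tracking the mirror through each event:
Start: Oscar has the mirror.
After event 1: Rupert has the mirror.
After event 2: Carol has the mirror.
After event 3: Rupert has the mirror.
After event 4: Ivan has the mirror.
After event 5: Rupert has the mirror.
After event 6: Carol has the mirror.
After event 7: Alice has the mirror.
After event 8: Rupert has the mirror.

Answer: Rupert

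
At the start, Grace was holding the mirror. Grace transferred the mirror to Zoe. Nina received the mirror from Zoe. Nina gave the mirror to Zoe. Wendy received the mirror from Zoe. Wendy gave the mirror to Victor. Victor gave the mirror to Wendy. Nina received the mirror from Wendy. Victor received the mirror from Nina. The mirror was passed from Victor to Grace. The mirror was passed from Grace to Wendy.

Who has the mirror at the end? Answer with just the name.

Answer: Wendy

Derivation:
Tracking the mirror through each event:
Start: Grace has the mirror.
After event 1: Zoe has the mirror.
After event 2: Nina has the mirror.
After event 3: Zoe has the mirror.
After event 4: Wendy has the mirror.
After event 5: Victor has the mirror.
After event 6: Wendy has the mirror.
After event 7: Nina has the mirror.
After event 8: Victor has the mirror.
After event 9: Grace has the mirror.
After event 10: Wendy has the mirror.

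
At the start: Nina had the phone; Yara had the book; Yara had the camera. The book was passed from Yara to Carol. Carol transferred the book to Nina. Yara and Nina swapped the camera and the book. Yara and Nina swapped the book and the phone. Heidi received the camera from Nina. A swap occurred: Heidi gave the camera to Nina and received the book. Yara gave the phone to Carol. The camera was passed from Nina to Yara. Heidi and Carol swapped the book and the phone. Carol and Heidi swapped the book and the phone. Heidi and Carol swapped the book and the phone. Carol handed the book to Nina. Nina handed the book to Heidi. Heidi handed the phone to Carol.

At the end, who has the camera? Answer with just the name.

Tracking all object holders:
Start: phone:Nina, book:Yara, camera:Yara
Event 1 (give book: Yara -> Carol). State: phone:Nina, book:Carol, camera:Yara
Event 2 (give book: Carol -> Nina). State: phone:Nina, book:Nina, camera:Yara
Event 3 (swap camera<->book: now camera:Nina, book:Yara). State: phone:Nina, book:Yara, camera:Nina
Event 4 (swap book<->phone: now book:Nina, phone:Yara). State: phone:Yara, book:Nina, camera:Nina
Event 5 (give camera: Nina -> Heidi). State: phone:Yara, book:Nina, camera:Heidi
Event 6 (swap camera<->book: now camera:Nina, book:Heidi). State: phone:Yara, book:Heidi, camera:Nina
Event 7 (give phone: Yara -> Carol). State: phone:Carol, book:Heidi, camera:Nina
Event 8 (give camera: Nina -> Yara). State: phone:Carol, book:Heidi, camera:Yara
Event 9 (swap book<->phone: now book:Carol, phone:Heidi). State: phone:Heidi, book:Carol, camera:Yara
Event 10 (swap book<->phone: now book:Heidi, phone:Carol). State: phone:Carol, book:Heidi, camera:Yara
Event 11 (swap book<->phone: now book:Carol, phone:Heidi). State: phone:Heidi, book:Carol, camera:Yara
Event 12 (give book: Carol -> Nina). State: phone:Heidi, book:Nina, camera:Yara
Event 13 (give book: Nina -> Heidi). State: phone:Heidi, book:Heidi, camera:Yara
Event 14 (give phone: Heidi -> Carol). State: phone:Carol, book:Heidi, camera:Yara

Final state: phone:Carol, book:Heidi, camera:Yara
The camera is held by Yara.

Answer: Yara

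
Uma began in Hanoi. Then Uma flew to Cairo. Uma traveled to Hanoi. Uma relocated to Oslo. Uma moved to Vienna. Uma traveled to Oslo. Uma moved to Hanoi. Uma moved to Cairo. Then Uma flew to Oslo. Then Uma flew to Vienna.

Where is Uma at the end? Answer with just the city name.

Tracking Uma's location:
Start: Uma is in Hanoi.
After move 1: Hanoi -> Cairo. Uma is in Cairo.
After move 2: Cairo -> Hanoi. Uma is in Hanoi.
After move 3: Hanoi -> Oslo. Uma is in Oslo.
After move 4: Oslo -> Vienna. Uma is in Vienna.
After move 5: Vienna -> Oslo. Uma is in Oslo.
After move 6: Oslo -> Hanoi. Uma is in Hanoi.
After move 7: Hanoi -> Cairo. Uma is in Cairo.
After move 8: Cairo -> Oslo. Uma is in Oslo.
After move 9: Oslo -> Vienna. Uma is in Vienna.

Answer: Vienna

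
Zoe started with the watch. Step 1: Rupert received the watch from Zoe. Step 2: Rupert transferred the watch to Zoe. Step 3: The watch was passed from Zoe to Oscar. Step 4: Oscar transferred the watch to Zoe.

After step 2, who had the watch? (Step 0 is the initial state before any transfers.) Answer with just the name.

Answer: Zoe

Derivation:
Tracking the watch holder through step 2:
After step 0 (start): Zoe
After step 1: Rupert
After step 2: Zoe

At step 2, the holder is Zoe.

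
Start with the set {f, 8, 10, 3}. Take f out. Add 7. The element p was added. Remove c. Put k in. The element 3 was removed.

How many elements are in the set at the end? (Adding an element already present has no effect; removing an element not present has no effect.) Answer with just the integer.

Tracking the set through each operation:
Start: {10, 3, 8, f}
Event 1 (remove f): removed. Set: {10, 3, 8}
Event 2 (add 7): added. Set: {10, 3, 7, 8}
Event 3 (add p): added. Set: {10, 3, 7, 8, p}
Event 4 (remove c): not present, no change. Set: {10, 3, 7, 8, p}
Event 5 (add k): added. Set: {10, 3, 7, 8, k, p}
Event 6 (remove 3): removed. Set: {10, 7, 8, k, p}

Final set: {10, 7, 8, k, p} (size 5)

Answer: 5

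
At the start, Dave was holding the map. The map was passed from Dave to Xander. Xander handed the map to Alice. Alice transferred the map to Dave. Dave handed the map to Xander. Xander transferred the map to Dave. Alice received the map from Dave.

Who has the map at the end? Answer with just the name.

Answer: Alice

Derivation:
Tracking the map through each event:
Start: Dave has the map.
After event 1: Xander has the map.
After event 2: Alice has the map.
After event 3: Dave has the map.
After event 4: Xander has the map.
After event 5: Dave has the map.
After event 6: Alice has the map.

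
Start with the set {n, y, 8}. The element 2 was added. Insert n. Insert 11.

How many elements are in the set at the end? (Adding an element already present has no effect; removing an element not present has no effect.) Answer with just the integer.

Tracking the set through each operation:
Start: {8, n, y}
Event 1 (add 2): added. Set: {2, 8, n, y}
Event 2 (add n): already present, no change. Set: {2, 8, n, y}
Event 3 (add 11): added. Set: {11, 2, 8, n, y}

Final set: {11, 2, 8, n, y} (size 5)

Answer: 5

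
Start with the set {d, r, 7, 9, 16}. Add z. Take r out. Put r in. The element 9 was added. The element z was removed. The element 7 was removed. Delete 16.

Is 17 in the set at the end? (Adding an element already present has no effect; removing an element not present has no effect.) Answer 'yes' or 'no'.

Tracking the set through each operation:
Start: {16, 7, 9, d, r}
Event 1 (add z): added. Set: {16, 7, 9, d, r, z}
Event 2 (remove r): removed. Set: {16, 7, 9, d, z}
Event 3 (add r): added. Set: {16, 7, 9, d, r, z}
Event 4 (add 9): already present, no change. Set: {16, 7, 9, d, r, z}
Event 5 (remove z): removed. Set: {16, 7, 9, d, r}
Event 6 (remove 7): removed. Set: {16, 9, d, r}
Event 7 (remove 16): removed. Set: {9, d, r}

Final set: {9, d, r} (size 3)
17 is NOT in the final set.

Answer: no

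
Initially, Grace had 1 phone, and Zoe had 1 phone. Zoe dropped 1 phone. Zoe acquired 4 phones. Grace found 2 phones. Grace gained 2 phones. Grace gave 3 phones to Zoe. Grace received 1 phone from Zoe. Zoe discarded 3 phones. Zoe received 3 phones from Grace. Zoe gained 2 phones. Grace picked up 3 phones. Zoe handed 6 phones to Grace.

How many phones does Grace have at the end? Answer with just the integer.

Answer: 9

Derivation:
Tracking counts step by step:
Start: Grace=1, Zoe=1
Event 1 (Zoe -1): Zoe: 1 -> 0. State: Grace=1, Zoe=0
Event 2 (Zoe +4): Zoe: 0 -> 4. State: Grace=1, Zoe=4
Event 3 (Grace +2): Grace: 1 -> 3. State: Grace=3, Zoe=4
Event 4 (Grace +2): Grace: 3 -> 5. State: Grace=5, Zoe=4
Event 5 (Grace -> Zoe, 3): Grace: 5 -> 2, Zoe: 4 -> 7. State: Grace=2, Zoe=7
Event 6 (Zoe -> Grace, 1): Zoe: 7 -> 6, Grace: 2 -> 3. State: Grace=3, Zoe=6
Event 7 (Zoe -3): Zoe: 6 -> 3. State: Grace=3, Zoe=3
Event 8 (Grace -> Zoe, 3): Grace: 3 -> 0, Zoe: 3 -> 6. State: Grace=0, Zoe=6
Event 9 (Zoe +2): Zoe: 6 -> 8. State: Grace=0, Zoe=8
Event 10 (Grace +3): Grace: 0 -> 3. State: Grace=3, Zoe=8
Event 11 (Zoe -> Grace, 6): Zoe: 8 -> 2, Grace: 3 -> 9. State: Grace=9, Zoe=2

Grace's final count: 9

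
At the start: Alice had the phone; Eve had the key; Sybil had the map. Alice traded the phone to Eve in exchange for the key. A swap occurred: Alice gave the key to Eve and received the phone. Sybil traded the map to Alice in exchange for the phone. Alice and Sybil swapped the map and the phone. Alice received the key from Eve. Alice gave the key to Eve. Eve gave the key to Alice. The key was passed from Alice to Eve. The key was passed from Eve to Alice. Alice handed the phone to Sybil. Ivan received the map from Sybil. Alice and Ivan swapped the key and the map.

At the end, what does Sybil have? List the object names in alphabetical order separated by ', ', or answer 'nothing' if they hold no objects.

Answer: phone

Derivation:
Tracking all object holders:
Start: phone:Alice, key:Eve, map:Sybil
Event 1 (swap phone<->key: now phone:Eve, key:Alice). State: phone:Eve, key:Alice, map:Sybil
Event 2 (swap key<->phone: now key:Eve, phone:Alice). State: phone:Alice, key:Eve, map:Sybil
Event 3 (swap map<->phone: now map:Alice, phone:Sybil). State: phone:Sybil, key:Eve, map:Alice
Event 4 (swap map<->phone: now map:Sybil, phone:Alice). State: phone:Alice, key:Eve, map:Sybil
Event 5 (give key: Eve -> Alice). State: phone:Alice, key:Alice, map:Sybil
Event 6 (give key: Alice -> Eve). State: phone:Alice, key:Eve, map:Sybil
Event 7 (give key: Eve -> Alice). State: phone:Alice, key:Alice, map:Sybil
Event 8 (give key: Alice -> Eve). State: phone:Alice, key:Eve, map:Sybil
Event 9 (give key: Eve -> Alice). State: phone:Alice, key:Alice, map:Sybil
Event 10 (give phone: Alice -> Sybil). State: phone:Sybil, key:Alice, map:Sybil
Event 11 (give map: Sybil -> Ivan). State: phone:Sybil, key:Alice, map:Ivan
Event 12 (swap key<->map: now key:Ivan, map:Alice). State: phone:Sybil, key:Ivan, map:Alice

Final state: phone:Sybil, key:Ivan, map:Alice
Sybil holds: phone.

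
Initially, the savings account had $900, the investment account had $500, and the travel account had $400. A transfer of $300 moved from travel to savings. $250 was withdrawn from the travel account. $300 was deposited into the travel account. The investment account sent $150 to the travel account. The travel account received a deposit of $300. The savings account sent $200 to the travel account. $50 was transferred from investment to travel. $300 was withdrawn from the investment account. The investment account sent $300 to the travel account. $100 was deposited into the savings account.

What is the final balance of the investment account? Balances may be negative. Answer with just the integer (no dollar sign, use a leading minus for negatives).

Tracking account balances step by step:
Start: savings=900, investment=500, travel=400
Event 1 (transfer 300 travel -> savings): travel: 400 - 300 = 100, savings: 900 + 300 = 1200. Balances: savings=1200, investment=500, travel=100
Event 2 (withdraw 250 from travel): travel: 100 - 250 = -150. Balances: savings=1200, investment=500, travel=-150
Event 3 (deposit 300 to travel): travel: -150 + 300 = 150. Balances: savings=1200, investment=500, travel=150
Event 4 (transfer 150 investment -> travel): investment: 500 - 150 = 350, travel: 150 + 150 = 300. Balances: savings=1200, investment=350, travel=300
Event 5 (deposit 300 to travel): travel: 300 + 300 = 600. Balances: savings=1200, investment=350, travel=600
Event 6 (transfer 200 savings -> travel): savings: 1200 - 200 = 1000, travel: 600 + 200 = 800. Balances: savings=1000, investment=350, travel=800
Event 7 (transfer 50 investment -> travel): investment: 350 - 50 = 300, travel: 800 + 50 = 850. Balances: savings=1000, investment=300, travel=850
Event 8 (withdraw 300 from investment): investment: 300 - 300 = 0. Balances: savings=1000, investment=0, travel=850
Event 9 (transfer 300 investment -> travel): investment: 0 - 300 = -300, travel: 850 + 300 = 1150. Balances: savings=1000, investment=-300, travel=1150
Event 10 (deposit 100 to savings): savings: 1000 + 100 = 1100. Balances: savings=1100, investment=-300, travel=1150

Final balance of investment: -300

Answer: -300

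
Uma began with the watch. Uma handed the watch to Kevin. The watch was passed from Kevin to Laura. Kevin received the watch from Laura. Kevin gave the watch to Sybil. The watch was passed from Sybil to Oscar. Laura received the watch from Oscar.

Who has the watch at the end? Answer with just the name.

Answer: Laura

Derivation:
Tracking the watch through each event:
Start: Uma has the watch.
After event 1: Kevin has the watch.
After event 2: Laura has the watch.
After event 3: Kevin has the watch.
After event 4: Sybil has the watch.
After event 5: Oscar has the watch.
After event 6: Laura has the watch.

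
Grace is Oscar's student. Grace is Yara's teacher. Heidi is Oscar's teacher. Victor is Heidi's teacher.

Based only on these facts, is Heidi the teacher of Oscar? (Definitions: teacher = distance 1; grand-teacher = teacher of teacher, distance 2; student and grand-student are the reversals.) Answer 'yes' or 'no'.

Reconstructing the teacher chain from the given facts:
  Victor -> Heidi -> Oscar -> Grace -> Yara
(each arrow means 'teacher of the next')
Positions in the chain (0 = top):
  position of Victor: 0
  position of Heidi: 1
  position of Oscar: 2
  position of Grace: 3
  position of Yara: 4

Heidi is at position 1, Oscar is at position 2; signed distance (j - i) = 1.
'teacher' requires j - i = 1. Actual distance is 1, so the relation HOLDS.

Answer: yes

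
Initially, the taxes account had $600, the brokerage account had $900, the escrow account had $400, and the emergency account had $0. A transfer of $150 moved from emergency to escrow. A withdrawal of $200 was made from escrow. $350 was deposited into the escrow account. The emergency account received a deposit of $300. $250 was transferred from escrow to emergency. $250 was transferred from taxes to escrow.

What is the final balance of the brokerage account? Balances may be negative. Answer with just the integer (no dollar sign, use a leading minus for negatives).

Tracking account balances step by step:
Start: taxes=600, brokerage=900, escrow=400, emergency=0
Event 1 (transfer 150 emergency -> escrow): emergency: 0 - 150 = -150, escrow: 400 + 150 = 550. Balances: taxes=600, brokerage=900, escrow=550, emergency=-150
Event 2 (withdraw 200 from escrow): escrow: 550 - 200 = 350. Balances: taxes=600, brokerage=900, escrow=350, emergency=-150
Event 3 (deposit 350 to escrow): escrow: 350 + 350 = 700. Balances: taxes=600, brokerage=900, escrow=700, emergency=-150
Event 4 (deposit 300 to emergency): emergency: -150 + 300 = 150. Balances: taxes=600, brokerage=900, escrow=700, emergency=150
Event 5 (transfer 250 escrow -> emergency): escrow: 700 - 250 = 450, emergency: 150 + 250 = 400. Balances: taxes=600, brokerage=900, escrow=450, emergency=400
Event 6 (transfer 250 taxes -> escrow): taxes: 600 - 250 = 350, escrow: 450 + 250 = 700. Balances: taxes=350, brokerage=900, escrow=700, emergency=400

Final balance of brokerage: 900

Answer: 900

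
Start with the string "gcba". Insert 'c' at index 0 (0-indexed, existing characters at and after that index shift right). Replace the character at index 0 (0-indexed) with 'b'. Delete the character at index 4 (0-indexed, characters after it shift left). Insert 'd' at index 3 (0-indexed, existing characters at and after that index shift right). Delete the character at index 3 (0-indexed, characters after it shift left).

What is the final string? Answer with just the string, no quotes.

Applying each edit step by step:
Start: "gcba"
Op 1 (insert 'c' at idx 0): "gcba" -> "cgcba"
Op 2 (replace idx 0: 'c' -> 'b'): "cgcba" -> "bgcba"
Op 3 (delete idx 4 = 'a'): "bgcba" -> "bgcb"
Op 4 (insert 'd' at idx 3): "bgcb" -> "bgcdb"
Op 5 (delete idx 3 = 'd'): "bgcdb" -> "bgcb"

Answer: bgcb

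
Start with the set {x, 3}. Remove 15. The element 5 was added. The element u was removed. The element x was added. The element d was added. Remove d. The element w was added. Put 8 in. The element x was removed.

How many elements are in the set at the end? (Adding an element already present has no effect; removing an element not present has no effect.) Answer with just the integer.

Tracking the set through each operation:
Start: {3, x}
Event 1 (remove 15): not present, no change. Set: {3, x}
Event 2 (add 5): added. Set: {3, 5, x}
Event 3 (remove u): not present, no change. Set: {3, 5, x}
Event 4 (add x): already present, no change. Set: {3, 5, x}
Event 5 (add d): added. Set: {3, 5, d, x}
Event 6 (remove d): removed. Set: {3, 5, x}
Event 7 (add w): added. Set: {3, 5, w, x}
Event 8 (add 8): added. Set: {3, 5, 8, w, x}
Event 9 (remove x): removed. Set: {3, 5, 8, w}

Final set: {3, 5, 8, w} (size 4)

Answer: 4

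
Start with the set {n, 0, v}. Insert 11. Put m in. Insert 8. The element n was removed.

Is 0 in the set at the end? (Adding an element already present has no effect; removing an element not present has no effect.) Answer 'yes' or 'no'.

Tracking the set through each operation:
Start: {0, n, v}
Event 1 (add 11): added. Set: {0, 11, n, v}
Event 2 (add m): added. Set: {0, 11, m, n, v}
Event 3 (add 8): added. Set: {0, 11, 8, m, n, v}
Event 4 (remove n): removed. Set: {0, 11, 8, m, v}

Final set: {0, 11, 8, m, v} (size 5)
0 is in the final set.

Answer: yes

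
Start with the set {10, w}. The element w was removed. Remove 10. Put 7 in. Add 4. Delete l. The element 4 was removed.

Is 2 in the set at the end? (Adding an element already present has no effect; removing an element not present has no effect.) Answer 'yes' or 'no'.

Answer: no

Derivation:
Tracking the set through each operation:
Start: {10, w}
Event 1 (remove w): removed. Set: {10}
Event 2 (remove 10): removed. Set: {}
Event 3 (add 7): added. Set: {7}
Event 4 (add 4): added. Set: {4, 7}
Event 5 (remove l): not present, no change. Set: {4, 7}
Event 6 (remove 4): removed. Set: {7}

Final set: {7} (size 1)
2 is NOT in the final set.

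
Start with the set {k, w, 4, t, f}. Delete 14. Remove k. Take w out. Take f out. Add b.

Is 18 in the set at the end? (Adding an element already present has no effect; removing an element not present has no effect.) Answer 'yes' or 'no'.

Tracking the set through each operation:
Start: {4, f, k, t, w}
Event 1 (remove 14): not present, no change. Set: {4, f, k, t, w}
Event 2 (remove k): removed. Set: {4, f, t, w}
Event 3 (remove w): removed. Set: {4, f, t}
Event 4 (remove f): removed. Set: {4, t}
Event 5 (add b): added. Set: {4, b, t}

Final set: {4, b, t} (size 3)
18 is NOT in the final set.

Answer: no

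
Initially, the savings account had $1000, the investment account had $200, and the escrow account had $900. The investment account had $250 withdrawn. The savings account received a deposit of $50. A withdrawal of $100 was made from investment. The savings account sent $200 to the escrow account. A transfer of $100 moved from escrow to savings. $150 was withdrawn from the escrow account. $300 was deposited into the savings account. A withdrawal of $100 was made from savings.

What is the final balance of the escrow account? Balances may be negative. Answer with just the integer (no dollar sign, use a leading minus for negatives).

Tracking account balances step by step:
Start: savings=1000, investment=200, escrow=900
Event 1 (withdraw 250 from investment): investment: 200 - 250 = -50. Balances: savings=1000, investment=-50, escrow=900
Event 2 (deposit 50 to savings): savings: 1000 + 50 = 1050. Balances: savings=1050, investment=-50, escrow=900
Event 3 (withdraw 100 from investment): investment: -50 - 100 = -150. Balances: savings=1050, investment=-150, escrow=900
Event 4 (transfer 200 savings -> escrow): savings: 1050 - 200 = 850, escrow: 900 + 200 = 1100. Balances: savings=850, investment=-150, escrow=1100
Event 5 (transfer 100 escrow -> savings): escrow: 1100 - 100 = 1000, savings: 850 + 100 = 950. Balances: savings=950, investment=-150, escrow=1000
Event 6 (withdraw 150 from escrow): escrow: 1000 - 150 = 850. Balances: savings=950, investment=-150, escrow=850
Event 7 (deposit 300 to savings): savings: 950 + 300 = 1250. Balances: savings=1250, investment=-150, escrow=850
Event 8 (withdraw 100 from savings): savings: 1250 - 100 = 1150. Balances: savings=1150, investment=-150, escrow=850

Final balance of escrow: 850

Answer: 850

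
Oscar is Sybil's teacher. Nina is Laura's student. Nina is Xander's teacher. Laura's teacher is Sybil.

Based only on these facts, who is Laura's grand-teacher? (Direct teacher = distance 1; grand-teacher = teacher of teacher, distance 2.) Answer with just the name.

Reconstructing the teacher chain from the given facts:
  Oscar -> Sybil -> Laura -> Nina -> Xander
(each arrow means 'teacher of the next')
Positions in the chain (0 = top):
  position of Oscar: 0
  position of Sybil: 1
  position of Laura: 2
  position of Nina: 3
  position of Xander: 4

Laura is at position 2; the grand-teacher is 2 steps up the chain, i.e. position 0: Oscar.

Answer: Oscar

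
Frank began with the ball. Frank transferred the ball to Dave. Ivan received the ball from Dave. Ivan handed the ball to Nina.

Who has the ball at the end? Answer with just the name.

Tracking the ball through each event:
Start: Frank has the ball.
After event 1: Dave has the ball.
After event 2: Ivan has the ball.
After event 3: Nina has the ball.

Answer: Nina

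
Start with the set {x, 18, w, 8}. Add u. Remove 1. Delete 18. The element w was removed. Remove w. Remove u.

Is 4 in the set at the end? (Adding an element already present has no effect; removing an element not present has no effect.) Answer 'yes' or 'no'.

Tracking the set through each operation:
Start: {18, 8, w, x}
Event 1 (add u): added. Set: {18, 8, u, w, x}
Event 2 (remove 1): not present, no change. Set: {18, 8, u, w, x}
Event 3 (remove 18): removed. Set: {8, u, w, x}
Event 4 (remove w): removed. Set: {8, u, x}
Event 5 (remove w): not present, no change. Set: {8, u, x}
Event 6 (remove u): removed. Set: {8, x}

Final set: {8, x} (size 2)
4 is NOT in the final set.

Answer: no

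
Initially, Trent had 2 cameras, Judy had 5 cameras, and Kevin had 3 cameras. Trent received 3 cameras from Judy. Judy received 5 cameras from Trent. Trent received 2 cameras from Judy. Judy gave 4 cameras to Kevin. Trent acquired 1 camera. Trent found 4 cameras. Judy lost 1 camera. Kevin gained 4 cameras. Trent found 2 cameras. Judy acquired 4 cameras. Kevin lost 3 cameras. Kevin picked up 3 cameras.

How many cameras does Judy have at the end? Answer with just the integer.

Answer: 4

Derivation:
Tracking counts step by step:
Start: Trent=2, Judy=5, Kevin=3
Event 1 (Judy -> Trent, 3): Judy: 5 -> 2, Trent: 2 -> 5. State: Trent=5, Judy=2, Kevin=3
Event 2 (Trent -> Judy, 5): Trent: 5 -> 0, Judy: 2 -> 7. State: Trent=0, Judy=7, Kevin=3
Event 3 (Judy -> Trent, 2): Judy: 7 -> 5, Trent: 0 -> 2. State: Trent=2, Judy=5, Kevin=3
Event 4 (Judy -> Kevin, 4): Judy: 5 -> 1, Kevin: 3 -> 7. State: Trent=2, Judy=1, Kevin=7
Event 5 (Trent +1): Trent: 2 -> 3. State: Trent=3, Judy=1, Kevin=7
Event 6 (Trent +4): Trent: 3 -> 7. State: Trent=7, Judy=1, Kevin=7
Event 7 (Judy -1): Judy: 1 -> 0. State: Trent=7, Judy=0, Kevin=7
Event 8 (Kevin +4): Kevin: 7 -> 11. State: Trent=7, Judy=0, Kevin=11
Event 9 (Trent +2): Trent: 7 -> 9. State: Trent=9, Judy=0, Kevin=11
Event 10 (Judy +4): Judy: 0 -> 4. State: Trent=9, Judy=4, Kevin=11
Event 11 (Kevin -3): Kevin: 11 -> 8. State: Trent=9, Judy=4, Kevin=8
Event 12 (Kevin +3): Kevin: 8 -> 11. State: Trent=9, Judy=4, Kevin=11

Judy's final count: 4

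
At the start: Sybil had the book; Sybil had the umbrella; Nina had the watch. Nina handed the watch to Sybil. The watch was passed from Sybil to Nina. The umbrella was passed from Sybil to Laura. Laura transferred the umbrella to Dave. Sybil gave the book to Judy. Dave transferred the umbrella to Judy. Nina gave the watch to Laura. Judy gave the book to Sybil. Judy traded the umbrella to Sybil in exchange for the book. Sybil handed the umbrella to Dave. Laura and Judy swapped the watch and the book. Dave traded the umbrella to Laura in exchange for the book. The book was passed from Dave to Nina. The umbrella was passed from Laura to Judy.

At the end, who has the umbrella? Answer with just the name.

Tracking all object holders:
Start: book:Sybil, umbrella:Sybil, watch:Nina
Event 1 (give watch: Nina -> Sybil). State: book:Sybil, umbrella:Sybil, watch:Sybil
Event 2 (give watch: Sybil -> Nina). State: book:Sybil, umbrella:Sybil, watch:Nina
Event 3 (give umbrella: Sybil -> Laura). State: book:Sybil, umbrella:Laura, watch:Nina
Event 4 (give umbrella: Laura -> Dave). State: book:Sybil, umbrella:Dave, watch:Nina
Event 5 (give book: Sybil -> Judy). State: book:Judy, umbrella:Dave, watch:Nina
Event 6 (give umbrella: Dave -> Judy). State: book:Judy, umbrella:Judy, watch:Nina
Event 7 (give watch: Nina -> Laura). State: book:Judy, umbrella:Judy, watch:Laura
Event 8 (give book: Judy -> Sybil). State: book:Sybil, umbrella:Judy, watch:Laura
Event 9 (swap umbrella<->book: now umbrella:Sybil, book:Judy). State: book:Judy, umbrella:Sybil, watch:Laura
Event 10 (give umbrella: Sybil -> Dave). State: book:Judy, umbrella:Dave, watch:Laura
Event 11 (swap watch<->book: now watch:Judy, book:Laura). State: book:Laura, umbrella:Dave, watch:Judy
Event 12 (swap umbrella<->book: now umbrella:Laura, book:Dave). State: book:Dave, umbrella:Laura, watch:Judy
Event 13 (give book: Dave -> Nina). State: book:Nina, umbrella:Laura, watch:Judy
Event 14 (give umbrella: Laura -> Judy). State: book:Nina, umbrella:Judy, watch:Judy

Final state: book:Nina, umbrella:Judy, watch:Judy
The umbrella is held by Judy.

Answer: Judy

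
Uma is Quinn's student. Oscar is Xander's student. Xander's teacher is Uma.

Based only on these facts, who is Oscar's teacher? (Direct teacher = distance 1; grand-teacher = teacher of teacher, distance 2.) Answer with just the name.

Answer: Xander

Derivation:
Reconstructing the teacher chain from the given facts:
  Quinn -> Uma -> Xander -> Oscar
(each arrow means 'teacher of the next')
Positions in the chain (0 = top):
  position of Quinn: 0
  position of Uma: 1
  position of Xander: 2
  position of Oscar: 3

Oscar is at position 3; the teacher is 1 step up the chain, i.e. position 2: Xander.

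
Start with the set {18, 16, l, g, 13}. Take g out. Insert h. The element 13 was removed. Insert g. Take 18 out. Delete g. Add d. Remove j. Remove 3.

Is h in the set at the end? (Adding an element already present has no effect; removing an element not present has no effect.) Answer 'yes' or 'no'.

Tracking the set through each operation:
Start: {13, 16, 18, g, l}
Event 1 (remove g): removed. Set: {13, 16, 18, l}
Event 2 (add h): added. Set: {13, 16, 18, h, l}
Event 3 (remove 13): removed. Set: {16, 18, h, l}
Event 4 (add g): added. Set: {16, 18, g, h, l}
Event 5 (remove 18): removed. Set: {16, g, h, l}
Event 6 (remove g): removed. Set: {16, h, l}
Event 7 (add d): added. Set: {16, d, h, l}
Event 8 (remove j): not present, no change. Set: {16, d, h, l}
Event 9 (remove 3): not present, no change. Set: {16, d, h, l}

Final set: {16, d, h, l} (size 4)
h is in the final set.

Answer: yes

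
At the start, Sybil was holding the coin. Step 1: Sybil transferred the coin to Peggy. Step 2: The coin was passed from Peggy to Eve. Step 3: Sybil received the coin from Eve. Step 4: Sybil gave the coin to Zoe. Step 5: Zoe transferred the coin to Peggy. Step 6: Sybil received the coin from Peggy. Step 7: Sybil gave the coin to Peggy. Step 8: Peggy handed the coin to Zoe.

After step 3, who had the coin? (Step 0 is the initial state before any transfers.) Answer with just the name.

Tracking the coin holder through step 3:
After step 0 (start): Sybil
After step 1: Peggy
After step 2: Eve
After step 3: Sybil

At step 3, the holder is Sybil.

Answer: Sybil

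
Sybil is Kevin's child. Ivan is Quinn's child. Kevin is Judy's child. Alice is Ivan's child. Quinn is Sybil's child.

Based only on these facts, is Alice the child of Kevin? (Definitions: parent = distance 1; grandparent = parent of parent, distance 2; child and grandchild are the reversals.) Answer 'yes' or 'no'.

Answer: no

Derivation:
Reconstructing the parent chain from the given facts:
  Judy -> Kevin -> Sybil -> Quinn -> Ivan -> Alice
(each arrow means 'parent of the next')
Positions in the chain (0 = top):
  position of Judy: 0
  position of Kevin: 1
  position of Sybil: 2
  position of Quinn: 3
  position of Ivan: 4
  position of Alice: 5

Alice is at position 5, Kevin is at position 1; signed distance (j - i) = -4.
'child' requires j - i = -1. Actual distance is -4, so the relation does NOT hold.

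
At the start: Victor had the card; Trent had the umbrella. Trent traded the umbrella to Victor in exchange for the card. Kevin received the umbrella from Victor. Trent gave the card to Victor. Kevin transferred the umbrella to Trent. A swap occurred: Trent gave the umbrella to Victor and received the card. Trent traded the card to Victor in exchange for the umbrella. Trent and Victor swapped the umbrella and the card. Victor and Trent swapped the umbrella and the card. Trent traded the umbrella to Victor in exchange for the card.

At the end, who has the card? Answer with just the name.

Tracking all object holders:
Start: card:Victor, umbrella:Trent
Event 1 (swap umbrella<->card: now umbrella:Victor, card:Trent). State: card:Trent, umbrella:Victor
Event 2 (give umbrella: Victor -> Kevin). State: card:Trent, umbrella:Kevin
Event 3 (give card: Trent -> Victor). State: card:Victor, umbrella:Kevin
Event 4 (give umbrella: Kevin -> Trent). State: card:Victor, umbrella:Trent
Event 5 (swap umbrella<->card: now umbrella:Victor, card:Trent). State: card:Trent, umbrella:Victor
Event 6 (swap card<->umbrella: now card:Victor, umbrella:Trent). State: card:Victor, umbrella:Trent
Event 7 (swap umbrella<->card: now umbrella:Victor, card:Trent). State: card:Trent, umbrella:Victor
Event 8 (swap umbrella<->card: now umbrella:Trent, card:Victor). State: card:Victor, umbrella:Trent
Event 9 (swap umbrella<->card: now umbrella:Victor, card:Trent). State: card:Trent, umbrella:Victor

Final state: card:Trent, umbrella:Victor
The card is held by Trent.

Answer: Trent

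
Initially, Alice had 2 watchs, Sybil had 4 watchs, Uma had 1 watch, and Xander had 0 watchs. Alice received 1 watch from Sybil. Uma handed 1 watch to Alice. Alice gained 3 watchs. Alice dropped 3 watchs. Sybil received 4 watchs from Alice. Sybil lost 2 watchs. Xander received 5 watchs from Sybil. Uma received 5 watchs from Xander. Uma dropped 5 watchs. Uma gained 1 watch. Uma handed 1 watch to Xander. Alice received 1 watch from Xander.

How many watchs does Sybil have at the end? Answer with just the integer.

Answer: 0

Derivation:
Tracking counts step by step:
Start: Alice=2, Sybil=4, Uma=1, Xander=0
Event 1 (Sybil -> Alice, 1): Sybil: 4 -> 3, Alice: 2 -> 3. State: Alice=3, Sybil=3, Uma=1, Xander=0
Event 2 (Uma -> Alice, 1): Uma: 1 -> 0, Alice: 3 -> 4. State: Alice=4, Sybil=3, Uma=0, Xander=0
Event 3 (Alice +3): Alice: 4 -> 7. State: Alice=7, Sybil=3, Uma=0, Xander=0
Event 4 (Alice -3): Alice: 7 -> 4. State: Alice=4, Sybil=3, Uma=0, Xander=0
Event 5 (Alice -> Sybil, 4): Alice: 4 -> 0, Sybil: 3 -> 7. State: Alice=0, Sybil=7, Uma=0, Xander=0
Event 6 (Sybil -2): Sybil: 7 -> 5. State: Alice=0, Sybil=5, Uma=0, Xander=0
Event 7 (Sybil -> Xander, 5): Sybil: 5 -> 0, Xander: 0 -> 5. State: Alice=0, Sybil=0, Uma=0, Xander=5
Event 8 (Xander -> Uma, 5): Xander: 5 -> 0, Uma: 0 -> 5. State: Alice=0, Sybil=0, Uma=5, Xander=0
Event 9 (Uma -5): Uma: 5 -> 0. State: Alice=0, Sybil=0, Uma=0, Xander=0
Event 10 (Uma +1): Uma: 0 -> 1. State: Alice=0, Sybil=0, Uma=1, Xander=0
Event 11 (Uma -> Xander, 1): Uma: 1 -> 0, Xander: 0 -> 1. State: Alice=0, Sybil=0, Uma=0, Xander=1
Event 12 (Xander -> Alice, 1): Xander: 1 -> 0, Alice: 0 -> 1. State: Alice=1, Sybil=0, Uma=0, Xander=0

Sybil's final count: 0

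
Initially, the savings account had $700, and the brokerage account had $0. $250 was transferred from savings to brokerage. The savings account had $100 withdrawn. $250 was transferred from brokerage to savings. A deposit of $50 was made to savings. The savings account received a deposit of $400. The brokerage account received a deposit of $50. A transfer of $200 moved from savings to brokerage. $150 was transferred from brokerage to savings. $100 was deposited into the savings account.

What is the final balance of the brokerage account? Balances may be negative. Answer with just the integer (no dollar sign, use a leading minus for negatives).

Answer: 100

Derivation:
Tracking account balances step by step:
Start: savings=700, brokerage=0
Event 1 (transfer 250 savings -> brokerage): savings: 700 - 250 = 450, brokerage: 0 + 250 = 250. Balances: savings=450, brokerage=250
Event 2 (withdraw 100 from savings): savings: 450 - 100 = 350. Balances: savings=350, brokerage=250
Event 3 (transfer 250 brokerage -> savings): brokerage: 250 - 250 = 0, savings: 350 + 250 = 600. Balances: savings=600, brokerage=0
Event 4 (deposit 50 to savings): savings: 600 + 50 = 650. Balances: savings=650, brokerage=0
Event 5 (deposit 400 to savings): savings: 650 + 400 = 1050. Balances: savings=1050, brokerage=0
Event 6 (deposit 50 to brokerage): brokerage: 0 + 50 = 50. Balances: savings=1050, brokerage=50
Event 7 (transfer 200 savings -> brokerage): savings: 1050 - 200 = 850, brokerage: 50 + 200 = 250. Balances: savings=850, brokerage=250
Event 8 (transfer 150 brokerage -> savings): brokerage: 250 - 150 = 100, savings: 850 + 150 = 1000. Balances: savings=1000, brokerage=100
Event 9 (deposit 100 to savings): savings: 1000 + 100 = 1100. Balances: savings=1100, brokerage=100

Final balance of brokerage: 100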